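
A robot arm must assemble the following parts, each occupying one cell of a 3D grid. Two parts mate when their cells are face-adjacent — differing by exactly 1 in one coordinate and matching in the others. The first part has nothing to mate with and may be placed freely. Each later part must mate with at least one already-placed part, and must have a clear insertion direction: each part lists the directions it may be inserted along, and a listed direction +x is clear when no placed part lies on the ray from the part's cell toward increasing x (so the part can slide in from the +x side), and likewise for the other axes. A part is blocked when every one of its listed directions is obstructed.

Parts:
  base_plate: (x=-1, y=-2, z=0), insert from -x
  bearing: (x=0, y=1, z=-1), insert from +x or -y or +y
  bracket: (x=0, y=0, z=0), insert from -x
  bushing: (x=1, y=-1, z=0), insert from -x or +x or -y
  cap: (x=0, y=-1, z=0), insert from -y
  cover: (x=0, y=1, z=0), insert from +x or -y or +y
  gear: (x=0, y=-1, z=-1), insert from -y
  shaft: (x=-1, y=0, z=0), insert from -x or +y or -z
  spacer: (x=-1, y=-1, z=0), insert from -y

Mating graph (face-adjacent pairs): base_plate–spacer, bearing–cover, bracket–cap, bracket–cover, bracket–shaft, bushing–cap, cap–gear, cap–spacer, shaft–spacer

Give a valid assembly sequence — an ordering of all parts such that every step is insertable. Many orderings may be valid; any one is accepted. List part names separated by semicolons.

1. spacer@(-1, -1, 0) [-y clear] — {spacer}
2. base_plate@(-1, -2, 0) [-x clear] — {base_plate, spacer}
3. cap@(0, -1, 0) [-y clear] — {base_plate, cap, spacer}
4. bracket@(0, 0, 0) [-x clear] — {base_plate, bracket, cap, spacer}
5. shaft@(-1, 0, 0) [-x clear] — {base_plate, bracket, cap, shaft, spacer}
6. bushing@(1, -1, 0) [+x clear] — {base_plate, bracket, bushing, cap, shaft, spacer}
7. gear@(0, -1, -1) [-y clear] — {base_plate, bracket, bushing, cap, gear, shaft, spacer}
8. cover@(0, 1, 0) [+x clear] — {base_plate, bracket, bushing, cap, cover, gear, shaft, spacer}
9. bearing@(0, 1, -1) [+x clear] — {base_plate, bearing, bracket, bushing, cap, cover, gear, shaft, spacer}

spacer; base_plate; cap; bracket; shaft; bushing; gear; cover; bearing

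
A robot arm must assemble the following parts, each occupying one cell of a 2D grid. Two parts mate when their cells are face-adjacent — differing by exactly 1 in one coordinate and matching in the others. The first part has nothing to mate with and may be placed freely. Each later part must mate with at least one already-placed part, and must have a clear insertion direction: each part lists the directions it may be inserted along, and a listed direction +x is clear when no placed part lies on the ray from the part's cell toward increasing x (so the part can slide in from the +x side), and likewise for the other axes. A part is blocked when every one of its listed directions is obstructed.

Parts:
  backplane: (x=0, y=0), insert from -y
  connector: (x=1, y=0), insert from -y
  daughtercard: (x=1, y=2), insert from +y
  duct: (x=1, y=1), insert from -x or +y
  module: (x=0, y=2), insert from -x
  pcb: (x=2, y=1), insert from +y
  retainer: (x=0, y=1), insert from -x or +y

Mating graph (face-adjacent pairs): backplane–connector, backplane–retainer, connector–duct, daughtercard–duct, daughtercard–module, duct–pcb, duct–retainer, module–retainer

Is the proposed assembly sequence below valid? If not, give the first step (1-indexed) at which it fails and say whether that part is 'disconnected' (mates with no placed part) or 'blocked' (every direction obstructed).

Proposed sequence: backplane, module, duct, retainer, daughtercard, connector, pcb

Invalid at step 2 (disconnected)

1. backplane@(0, 0) [-y clear] — {backplane}
2. module@(0, 2) — no placed neighbour ⇒ disconnected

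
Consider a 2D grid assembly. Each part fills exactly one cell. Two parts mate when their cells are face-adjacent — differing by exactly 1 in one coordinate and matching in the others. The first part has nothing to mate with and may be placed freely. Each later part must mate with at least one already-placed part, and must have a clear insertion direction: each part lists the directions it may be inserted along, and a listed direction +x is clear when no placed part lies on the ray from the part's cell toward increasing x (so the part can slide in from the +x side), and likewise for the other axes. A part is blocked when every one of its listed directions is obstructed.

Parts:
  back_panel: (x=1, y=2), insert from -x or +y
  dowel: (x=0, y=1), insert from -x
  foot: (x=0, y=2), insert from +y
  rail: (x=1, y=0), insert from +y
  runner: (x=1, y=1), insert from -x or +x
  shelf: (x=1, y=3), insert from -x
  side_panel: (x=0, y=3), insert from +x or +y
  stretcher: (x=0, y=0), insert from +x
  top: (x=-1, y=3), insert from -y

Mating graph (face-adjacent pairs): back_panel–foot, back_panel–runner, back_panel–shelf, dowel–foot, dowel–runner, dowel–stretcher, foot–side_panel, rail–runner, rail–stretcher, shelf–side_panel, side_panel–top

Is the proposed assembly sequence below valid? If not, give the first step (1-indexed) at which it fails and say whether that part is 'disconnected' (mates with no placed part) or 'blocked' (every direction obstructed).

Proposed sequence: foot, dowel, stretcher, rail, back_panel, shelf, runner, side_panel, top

Valid

1. foot@(0, 2) [+y clear] — {foot}
2. dowel@(0, 1) [-x clear] — {dowel, foot}
3. stretcher@(0, 0) [+x clear] — {dowel, foot, stretcher}
4. rail@(1, 0) [+y clear] — {dowel, foot, rail, stretcher}
5. back_panel@(1, 2) [+y clear] — {back_panel, dowel, foot, rail, stretcher}
6. shelf@(1, 3) [-x clear] — {back_panel, dowel, foot, rail, shelf, stretcher}
7. runner@(1, 1) [+x clear] — {back_panel, dowel, foot, rail, runner, shelf, stretcher}
8. side_panel@(0, 3) [+y clear] — {back_panel, dowel, foot, rail, runner, shelf, side_panel, stretcher}
9. top@(-1, 3) [-y clear] — {back_panel, dowel, foot, rail, runner, shelf, side_panel, stretcher, top}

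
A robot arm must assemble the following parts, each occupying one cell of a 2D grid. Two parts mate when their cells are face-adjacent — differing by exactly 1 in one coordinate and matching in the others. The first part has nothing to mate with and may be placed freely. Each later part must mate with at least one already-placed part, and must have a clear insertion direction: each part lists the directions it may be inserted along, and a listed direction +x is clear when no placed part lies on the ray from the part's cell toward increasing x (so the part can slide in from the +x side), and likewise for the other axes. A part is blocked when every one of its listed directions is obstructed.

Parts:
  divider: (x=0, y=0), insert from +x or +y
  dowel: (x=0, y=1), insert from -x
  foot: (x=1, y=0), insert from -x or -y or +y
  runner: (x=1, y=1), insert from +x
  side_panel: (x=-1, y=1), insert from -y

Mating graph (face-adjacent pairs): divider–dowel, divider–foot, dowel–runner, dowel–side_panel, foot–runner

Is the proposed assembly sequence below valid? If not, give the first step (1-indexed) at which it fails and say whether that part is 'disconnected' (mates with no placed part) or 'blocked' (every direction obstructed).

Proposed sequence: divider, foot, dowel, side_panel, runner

1. divider@(0, 0) [+x clear] — {divider}
2. foot@(1, 0) [-y clear] — {divider, foot}
3. dowel@(0, 1) [-x clear] — {divider, dowel, foot}
4. side_panel@(-1, 1) [-y clear] — {divider, dowel, foot, side_panel}
5. runner@(1, 1) [+x clear] — {divider, dowel, foot, runner, side_panel}

Valid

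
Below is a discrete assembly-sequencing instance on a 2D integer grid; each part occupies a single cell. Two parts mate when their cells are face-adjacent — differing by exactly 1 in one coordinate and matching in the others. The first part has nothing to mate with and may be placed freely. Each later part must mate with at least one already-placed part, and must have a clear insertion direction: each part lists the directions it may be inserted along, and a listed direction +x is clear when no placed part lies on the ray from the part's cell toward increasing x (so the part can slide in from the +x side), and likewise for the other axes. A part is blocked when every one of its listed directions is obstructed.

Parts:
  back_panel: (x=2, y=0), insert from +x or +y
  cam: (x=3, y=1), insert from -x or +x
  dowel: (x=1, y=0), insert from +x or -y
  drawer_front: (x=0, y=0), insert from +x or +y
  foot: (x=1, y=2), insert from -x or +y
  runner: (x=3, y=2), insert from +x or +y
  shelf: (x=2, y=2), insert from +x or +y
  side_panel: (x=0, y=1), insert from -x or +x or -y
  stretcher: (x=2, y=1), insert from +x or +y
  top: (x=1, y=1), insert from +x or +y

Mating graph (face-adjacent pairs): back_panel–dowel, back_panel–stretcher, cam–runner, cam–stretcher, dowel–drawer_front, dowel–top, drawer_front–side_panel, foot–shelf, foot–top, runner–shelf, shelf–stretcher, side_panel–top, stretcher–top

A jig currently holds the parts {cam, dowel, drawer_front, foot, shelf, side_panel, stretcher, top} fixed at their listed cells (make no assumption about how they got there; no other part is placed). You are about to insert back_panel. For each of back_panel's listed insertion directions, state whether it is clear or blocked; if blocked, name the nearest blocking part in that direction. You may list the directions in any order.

+x: clear; +y: blocked by stretcher

+x: ray from back_panel(2, 0) has no placed part ⇒ clear
+y: nearest on ray is stretcher@(2, 1) ⇒ blocked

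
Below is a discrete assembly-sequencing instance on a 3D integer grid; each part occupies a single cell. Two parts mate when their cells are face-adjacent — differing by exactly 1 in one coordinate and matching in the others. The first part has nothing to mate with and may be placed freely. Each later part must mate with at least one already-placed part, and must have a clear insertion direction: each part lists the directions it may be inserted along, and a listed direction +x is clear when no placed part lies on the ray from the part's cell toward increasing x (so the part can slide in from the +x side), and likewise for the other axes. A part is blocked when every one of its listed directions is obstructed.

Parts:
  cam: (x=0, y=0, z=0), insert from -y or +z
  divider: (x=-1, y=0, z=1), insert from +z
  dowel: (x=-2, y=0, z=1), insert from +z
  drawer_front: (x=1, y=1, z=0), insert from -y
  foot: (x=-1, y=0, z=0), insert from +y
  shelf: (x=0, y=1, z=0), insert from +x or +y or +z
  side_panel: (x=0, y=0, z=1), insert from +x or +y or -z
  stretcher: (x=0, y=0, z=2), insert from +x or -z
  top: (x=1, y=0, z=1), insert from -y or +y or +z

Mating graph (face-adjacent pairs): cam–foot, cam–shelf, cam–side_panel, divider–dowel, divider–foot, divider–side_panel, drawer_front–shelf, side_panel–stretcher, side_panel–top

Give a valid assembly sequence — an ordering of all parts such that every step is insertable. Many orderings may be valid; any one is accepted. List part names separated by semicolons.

stretcher; side_panel; divider; foot; top; cam; dowel; shelf; drawer_front

1. stretcher@(0, 0, 2) [+x clear] — {stretcher}
2. side_panel@(0, 0, 1) [+x clear] — {side_panel, stretcher}
3. divider@(-1, 0, 1) [+z clear] — {divider, side_panel, stretcher}
4. foot@(-1, 0, 0) [+y clear] — {divider, foot, side_panel, stretcher}
5. top@(1, 0, 1) [-y clear] — {divider, foot, side_panel, stretcher, top}
6. cam@(0, 0, 0) [-y clear] — {cam, divider, foot, side_panel, stretcher, top}
7. dowel@(-2, 0, 1) [+z clear] — {cam, divider, dowel, foot, side_panel, stretcher, top}
8. shelf@(0, 1, 0) [+x clear] — {cam, divider, dowel, foot, shelf, side_panel, stretcher, top}
9. drawer_front@(1, 1, 0) [-y clear] — {cam, divider, dowel, drawer_front, foot, shelf, side_panel, stretcher, top}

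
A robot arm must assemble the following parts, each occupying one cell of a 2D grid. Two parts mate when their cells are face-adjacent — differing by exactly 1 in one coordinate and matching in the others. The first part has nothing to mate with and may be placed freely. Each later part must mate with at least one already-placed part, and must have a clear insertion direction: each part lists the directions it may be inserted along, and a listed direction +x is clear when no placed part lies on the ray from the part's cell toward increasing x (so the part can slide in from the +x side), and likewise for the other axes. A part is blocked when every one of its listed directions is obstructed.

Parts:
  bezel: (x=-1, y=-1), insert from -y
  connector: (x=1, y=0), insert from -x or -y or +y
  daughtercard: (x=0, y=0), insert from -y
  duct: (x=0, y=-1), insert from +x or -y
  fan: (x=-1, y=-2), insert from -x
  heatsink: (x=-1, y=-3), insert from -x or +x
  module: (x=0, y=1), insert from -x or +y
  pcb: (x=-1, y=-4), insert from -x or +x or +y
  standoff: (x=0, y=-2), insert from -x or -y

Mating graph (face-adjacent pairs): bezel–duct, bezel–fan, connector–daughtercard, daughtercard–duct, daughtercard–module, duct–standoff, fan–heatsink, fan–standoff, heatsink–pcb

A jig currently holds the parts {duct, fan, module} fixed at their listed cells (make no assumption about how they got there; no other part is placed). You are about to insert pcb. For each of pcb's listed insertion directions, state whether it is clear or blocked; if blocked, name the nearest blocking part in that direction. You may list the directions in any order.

+x: clear; +y: blocked by fan; -x: clear

-x: ray from pcb(-1, -4) has no placed part ⇒ clear
+x: ray from pcb(-1, -4) has no placed part ⇒ clear
+y: nearest on ray is fan@(-1, -2) ⇒ blocked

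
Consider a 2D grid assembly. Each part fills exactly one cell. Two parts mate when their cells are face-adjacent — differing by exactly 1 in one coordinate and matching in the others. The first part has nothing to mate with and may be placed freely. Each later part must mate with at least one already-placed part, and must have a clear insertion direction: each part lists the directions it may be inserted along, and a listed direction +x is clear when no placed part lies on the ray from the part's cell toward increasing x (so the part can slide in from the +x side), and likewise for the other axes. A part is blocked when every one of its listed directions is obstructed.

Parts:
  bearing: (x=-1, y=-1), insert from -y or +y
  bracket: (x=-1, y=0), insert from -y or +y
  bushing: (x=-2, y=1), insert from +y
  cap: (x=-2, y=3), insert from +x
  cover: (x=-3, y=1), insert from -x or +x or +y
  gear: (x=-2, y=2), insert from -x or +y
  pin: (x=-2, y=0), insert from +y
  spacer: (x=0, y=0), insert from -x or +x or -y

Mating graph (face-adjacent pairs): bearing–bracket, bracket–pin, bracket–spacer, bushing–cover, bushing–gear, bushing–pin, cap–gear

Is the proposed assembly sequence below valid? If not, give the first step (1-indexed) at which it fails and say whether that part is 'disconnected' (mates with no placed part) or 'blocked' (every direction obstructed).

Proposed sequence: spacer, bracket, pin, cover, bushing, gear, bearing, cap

1. spacer@(0, 0) [-x clear] — {spacer}
2. bracket@(-1, 0) [-y clear] — {bracket, spacer}
3. pin@(-2, 0) [+y clear] — {bracket, pin, spacer}
4. cover@(-3, 1) — no placed neighbour ⇒ disconnected

Invalid at step 4 (disconnected)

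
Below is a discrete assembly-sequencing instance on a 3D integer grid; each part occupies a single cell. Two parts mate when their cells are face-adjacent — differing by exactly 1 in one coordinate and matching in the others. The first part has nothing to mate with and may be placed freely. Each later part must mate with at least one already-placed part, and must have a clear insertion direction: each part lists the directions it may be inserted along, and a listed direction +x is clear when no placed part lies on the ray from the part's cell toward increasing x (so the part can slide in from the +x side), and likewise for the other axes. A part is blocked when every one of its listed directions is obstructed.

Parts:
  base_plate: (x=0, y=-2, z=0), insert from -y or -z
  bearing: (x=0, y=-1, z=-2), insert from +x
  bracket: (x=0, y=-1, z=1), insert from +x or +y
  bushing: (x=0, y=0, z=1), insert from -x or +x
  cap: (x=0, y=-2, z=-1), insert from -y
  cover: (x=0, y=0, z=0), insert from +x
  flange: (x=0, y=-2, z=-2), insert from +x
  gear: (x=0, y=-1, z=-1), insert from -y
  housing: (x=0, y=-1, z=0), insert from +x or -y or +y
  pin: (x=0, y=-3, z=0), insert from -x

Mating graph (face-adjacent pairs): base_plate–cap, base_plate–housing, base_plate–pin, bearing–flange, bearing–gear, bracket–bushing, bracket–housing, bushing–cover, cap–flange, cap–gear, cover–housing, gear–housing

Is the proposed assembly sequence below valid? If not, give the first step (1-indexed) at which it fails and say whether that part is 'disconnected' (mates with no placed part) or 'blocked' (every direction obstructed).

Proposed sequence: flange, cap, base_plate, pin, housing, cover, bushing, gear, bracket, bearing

1. flange@(0, -2, -2) [+x clear] — {flange}
2. cap@(0, -2, -1) [-y clear] — {cap, flange}
3. base_plate@(0, -2, 0) [-y clear] — {base_plate, cap, flange}
4. pin@(0, -3, 0) [-x clear] — {base_plate, cap, flange, pin}
5. housing@(0, -1, 0) [+x clear] — {base_plate, cap, flange, housing, pin}
6. cover@(0, 0, 0) [+x clear] — {base_plate, cap, cover, flange, housing, pin}
7. bushing@(0, 0, 1) [-x clear] — {base_plate, bushing, cap, cover, flange, housing, pin}
8. gear@(0, -1, -1) — -y all obstructed ⇒ blocked

Invalid at step 8 (blocked)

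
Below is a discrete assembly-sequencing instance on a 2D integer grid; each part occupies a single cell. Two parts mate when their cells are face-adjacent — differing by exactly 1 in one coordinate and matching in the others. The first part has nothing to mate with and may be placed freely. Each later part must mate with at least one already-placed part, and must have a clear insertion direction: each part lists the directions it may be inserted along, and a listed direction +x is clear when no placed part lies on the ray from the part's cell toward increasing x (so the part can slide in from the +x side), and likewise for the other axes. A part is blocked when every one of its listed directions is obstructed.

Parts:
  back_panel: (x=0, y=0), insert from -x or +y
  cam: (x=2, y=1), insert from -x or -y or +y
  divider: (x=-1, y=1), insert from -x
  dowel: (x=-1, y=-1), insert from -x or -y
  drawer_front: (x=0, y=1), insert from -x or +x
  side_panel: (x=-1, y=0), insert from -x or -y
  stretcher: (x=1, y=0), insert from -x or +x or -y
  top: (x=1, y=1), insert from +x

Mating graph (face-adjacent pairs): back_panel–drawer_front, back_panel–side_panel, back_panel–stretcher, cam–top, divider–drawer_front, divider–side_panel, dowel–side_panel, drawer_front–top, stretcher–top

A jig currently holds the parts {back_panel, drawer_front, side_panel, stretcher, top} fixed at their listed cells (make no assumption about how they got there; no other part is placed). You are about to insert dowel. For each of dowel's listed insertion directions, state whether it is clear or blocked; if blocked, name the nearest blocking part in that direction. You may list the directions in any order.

-x: ray from dowel(-1, -1) has no placed part ⇒ clear
-y: ray from dowel(-1, -1) has no placed part ⇒ clear

-x: clear; -y: clear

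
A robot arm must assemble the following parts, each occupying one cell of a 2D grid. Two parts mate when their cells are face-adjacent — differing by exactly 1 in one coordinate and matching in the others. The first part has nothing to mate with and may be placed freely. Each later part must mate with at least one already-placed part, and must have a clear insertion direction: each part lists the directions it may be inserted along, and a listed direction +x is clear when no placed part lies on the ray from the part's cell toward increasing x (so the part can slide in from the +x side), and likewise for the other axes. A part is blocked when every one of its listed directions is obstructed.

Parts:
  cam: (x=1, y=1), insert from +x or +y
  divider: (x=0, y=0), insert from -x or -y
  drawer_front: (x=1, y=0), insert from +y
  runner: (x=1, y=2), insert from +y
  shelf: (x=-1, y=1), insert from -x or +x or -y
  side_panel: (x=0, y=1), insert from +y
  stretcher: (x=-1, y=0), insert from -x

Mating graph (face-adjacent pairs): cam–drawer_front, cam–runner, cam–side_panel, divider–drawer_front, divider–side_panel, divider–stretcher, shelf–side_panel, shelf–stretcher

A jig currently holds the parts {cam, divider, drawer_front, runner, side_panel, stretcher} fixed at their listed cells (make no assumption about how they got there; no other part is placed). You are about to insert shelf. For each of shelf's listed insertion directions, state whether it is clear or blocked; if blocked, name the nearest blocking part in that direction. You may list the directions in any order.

+x: blocked by side_panel; -x: clear; -y: blocked by stretcher

-x: ray from shelf(-1, 1) has no placed part ⇒ clear
+x: nearest on ray is side_panel@(0, 1) ⇒ blocked
-y: nearest on ray is stretcher@(-1, 0) ⇒ blocked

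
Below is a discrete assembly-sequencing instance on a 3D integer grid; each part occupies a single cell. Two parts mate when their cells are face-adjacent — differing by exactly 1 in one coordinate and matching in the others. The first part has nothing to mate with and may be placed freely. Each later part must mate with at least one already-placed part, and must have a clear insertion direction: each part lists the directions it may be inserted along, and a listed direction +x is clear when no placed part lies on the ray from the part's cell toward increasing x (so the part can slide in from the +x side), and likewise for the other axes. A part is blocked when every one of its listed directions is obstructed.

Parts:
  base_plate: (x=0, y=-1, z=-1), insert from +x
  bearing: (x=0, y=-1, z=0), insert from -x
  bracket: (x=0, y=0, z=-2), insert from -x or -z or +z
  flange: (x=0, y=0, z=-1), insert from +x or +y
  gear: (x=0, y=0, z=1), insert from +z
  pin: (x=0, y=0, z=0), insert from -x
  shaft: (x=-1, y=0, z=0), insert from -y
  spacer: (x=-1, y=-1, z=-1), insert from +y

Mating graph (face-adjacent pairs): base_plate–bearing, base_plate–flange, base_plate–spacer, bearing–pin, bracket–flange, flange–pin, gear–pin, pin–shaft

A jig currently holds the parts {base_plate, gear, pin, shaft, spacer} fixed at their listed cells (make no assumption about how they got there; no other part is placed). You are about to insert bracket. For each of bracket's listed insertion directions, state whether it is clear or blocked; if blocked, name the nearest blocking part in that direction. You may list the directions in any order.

-x: ray from bracket(0, 0, -2) has no placed part ⇒ clear
-z: ray from bracket(0, 0, -2) has no placed part ⇒ clear
+z: nearest on ray is pin@(0, 0, 0) ⇒ blocked

+z: blocked by pin; -x: clear; -z: clear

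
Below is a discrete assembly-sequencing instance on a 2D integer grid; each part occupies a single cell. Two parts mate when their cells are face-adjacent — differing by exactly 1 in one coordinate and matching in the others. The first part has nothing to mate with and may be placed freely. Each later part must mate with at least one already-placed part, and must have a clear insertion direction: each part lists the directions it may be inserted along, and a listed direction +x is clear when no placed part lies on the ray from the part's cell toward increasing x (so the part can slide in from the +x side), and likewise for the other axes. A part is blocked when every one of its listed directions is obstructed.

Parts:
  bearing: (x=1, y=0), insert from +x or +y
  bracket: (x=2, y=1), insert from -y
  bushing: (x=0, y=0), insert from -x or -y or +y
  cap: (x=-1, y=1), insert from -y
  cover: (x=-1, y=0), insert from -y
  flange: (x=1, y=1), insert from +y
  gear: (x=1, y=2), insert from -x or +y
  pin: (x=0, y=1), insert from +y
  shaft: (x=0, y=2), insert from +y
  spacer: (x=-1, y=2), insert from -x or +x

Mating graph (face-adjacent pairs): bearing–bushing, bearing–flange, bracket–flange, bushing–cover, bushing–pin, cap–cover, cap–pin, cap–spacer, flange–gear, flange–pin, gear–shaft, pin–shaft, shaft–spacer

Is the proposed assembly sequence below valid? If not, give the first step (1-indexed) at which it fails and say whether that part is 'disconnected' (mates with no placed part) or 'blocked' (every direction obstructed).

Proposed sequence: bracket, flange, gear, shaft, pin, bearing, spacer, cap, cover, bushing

Invalid at step 5 (blocked)

1. bracket@(2, 1) [-y clear] — {bracket}
2. flange@(1, 1) [+y clear] — {bracket, flange}
3. gear@(1, 2) [-x clear] — {bracket, flange, gear}
4. shaft@(0, 2) [+y clear] — {bracket, flange, gear, shaft}
5. pin@(0, 1) — +y all obstructed ⇒ blocked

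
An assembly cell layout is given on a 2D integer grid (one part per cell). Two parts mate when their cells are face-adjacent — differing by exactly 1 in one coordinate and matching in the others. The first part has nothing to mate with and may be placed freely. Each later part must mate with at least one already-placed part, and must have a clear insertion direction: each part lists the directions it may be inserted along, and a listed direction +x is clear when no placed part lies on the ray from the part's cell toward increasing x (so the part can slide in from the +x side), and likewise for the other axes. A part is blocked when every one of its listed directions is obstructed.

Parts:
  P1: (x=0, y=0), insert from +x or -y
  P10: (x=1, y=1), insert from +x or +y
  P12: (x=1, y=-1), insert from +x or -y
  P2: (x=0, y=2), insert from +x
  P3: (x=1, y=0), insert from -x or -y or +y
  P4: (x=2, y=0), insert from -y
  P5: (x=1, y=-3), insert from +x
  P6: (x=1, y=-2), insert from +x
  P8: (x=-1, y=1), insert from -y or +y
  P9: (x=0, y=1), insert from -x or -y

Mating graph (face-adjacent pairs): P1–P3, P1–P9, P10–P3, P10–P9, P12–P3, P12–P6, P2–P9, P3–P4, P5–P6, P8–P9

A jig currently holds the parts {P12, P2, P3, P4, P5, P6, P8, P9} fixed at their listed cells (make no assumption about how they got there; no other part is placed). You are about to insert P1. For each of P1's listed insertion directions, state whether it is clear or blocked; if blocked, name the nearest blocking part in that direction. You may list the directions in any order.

+x: nearest on ray is P3@(1, 0) ⇒ blocked
-y: ray from P1(0, 0) has no placed part ⇒ clear

+x: blocked by P3; -y: clear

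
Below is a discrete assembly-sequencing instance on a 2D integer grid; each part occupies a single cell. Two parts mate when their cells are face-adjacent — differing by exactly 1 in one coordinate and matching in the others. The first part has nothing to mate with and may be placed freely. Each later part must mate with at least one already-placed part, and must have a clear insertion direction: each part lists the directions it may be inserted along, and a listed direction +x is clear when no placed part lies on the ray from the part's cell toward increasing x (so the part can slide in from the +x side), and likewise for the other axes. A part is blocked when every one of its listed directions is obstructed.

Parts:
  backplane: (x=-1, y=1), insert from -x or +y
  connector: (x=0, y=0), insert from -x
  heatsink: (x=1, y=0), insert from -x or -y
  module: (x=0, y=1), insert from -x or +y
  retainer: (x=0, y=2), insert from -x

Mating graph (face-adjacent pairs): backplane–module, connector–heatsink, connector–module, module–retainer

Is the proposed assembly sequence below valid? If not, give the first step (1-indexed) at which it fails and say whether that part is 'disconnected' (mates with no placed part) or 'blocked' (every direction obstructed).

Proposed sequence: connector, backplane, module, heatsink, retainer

Invalid at step 2 (disconnected)

1. connector@(0, 0) [-x clear] — {connector}
2. backplane@(-1, 1) — no placed neighbour ⇒ disconnected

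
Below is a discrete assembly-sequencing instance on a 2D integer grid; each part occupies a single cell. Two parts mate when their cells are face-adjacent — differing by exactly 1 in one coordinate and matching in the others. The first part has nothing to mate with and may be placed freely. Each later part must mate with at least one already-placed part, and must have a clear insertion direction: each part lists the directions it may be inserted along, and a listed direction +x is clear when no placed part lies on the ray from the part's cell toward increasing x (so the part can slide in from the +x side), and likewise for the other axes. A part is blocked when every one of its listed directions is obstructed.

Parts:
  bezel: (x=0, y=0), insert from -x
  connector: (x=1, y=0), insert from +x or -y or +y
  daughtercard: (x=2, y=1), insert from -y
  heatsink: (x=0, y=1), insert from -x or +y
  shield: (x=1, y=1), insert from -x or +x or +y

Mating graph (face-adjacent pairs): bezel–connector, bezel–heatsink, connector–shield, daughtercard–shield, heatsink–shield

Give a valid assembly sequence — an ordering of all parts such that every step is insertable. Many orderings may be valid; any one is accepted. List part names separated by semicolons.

1. bezel@(0, 0) [-x clear] — {bezel}
2. connector@(1, 0) [+x clear] — {bezel, connector}
3. shield@(1, 1) [-x clear] — {bezel, connector, shield}
4. heatsink@(0, 1) [-x clear] — {bezel, connector, heatsink, shield}
5. daughtercard@(2, 1) [-y clear] — {bezel, connector, daughtercard, heatsink, shield}

bezel; connector; shield; heatsink; daughtercard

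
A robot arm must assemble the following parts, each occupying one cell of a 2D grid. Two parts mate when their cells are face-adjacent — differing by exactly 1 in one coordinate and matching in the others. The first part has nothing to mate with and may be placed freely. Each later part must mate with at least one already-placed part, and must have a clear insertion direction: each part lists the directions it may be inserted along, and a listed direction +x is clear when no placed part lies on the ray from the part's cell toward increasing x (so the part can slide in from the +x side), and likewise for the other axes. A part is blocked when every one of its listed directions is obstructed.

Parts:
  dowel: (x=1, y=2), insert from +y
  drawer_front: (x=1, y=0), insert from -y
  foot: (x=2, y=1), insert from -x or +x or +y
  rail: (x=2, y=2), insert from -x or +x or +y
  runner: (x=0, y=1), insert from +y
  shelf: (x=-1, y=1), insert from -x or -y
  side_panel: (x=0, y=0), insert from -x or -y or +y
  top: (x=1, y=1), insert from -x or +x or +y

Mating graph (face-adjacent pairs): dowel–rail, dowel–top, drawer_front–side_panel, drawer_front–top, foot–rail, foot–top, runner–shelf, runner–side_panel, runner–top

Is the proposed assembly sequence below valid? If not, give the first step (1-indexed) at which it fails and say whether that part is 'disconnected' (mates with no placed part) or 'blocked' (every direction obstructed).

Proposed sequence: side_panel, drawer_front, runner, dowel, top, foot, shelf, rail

1. side_panel@(0, 0) [-x clear] — {side_panel}
2. drawer_front@(1, 0) [-y clear] — {drawer_front, side_panel}
3. runner@(0, 1) [+y clear] — {drawer_front, runner, side_panel}
4. dowel@(1, 2) — no placed neighbour ⇒ disconnected

Invalid at step 4 (disconnected)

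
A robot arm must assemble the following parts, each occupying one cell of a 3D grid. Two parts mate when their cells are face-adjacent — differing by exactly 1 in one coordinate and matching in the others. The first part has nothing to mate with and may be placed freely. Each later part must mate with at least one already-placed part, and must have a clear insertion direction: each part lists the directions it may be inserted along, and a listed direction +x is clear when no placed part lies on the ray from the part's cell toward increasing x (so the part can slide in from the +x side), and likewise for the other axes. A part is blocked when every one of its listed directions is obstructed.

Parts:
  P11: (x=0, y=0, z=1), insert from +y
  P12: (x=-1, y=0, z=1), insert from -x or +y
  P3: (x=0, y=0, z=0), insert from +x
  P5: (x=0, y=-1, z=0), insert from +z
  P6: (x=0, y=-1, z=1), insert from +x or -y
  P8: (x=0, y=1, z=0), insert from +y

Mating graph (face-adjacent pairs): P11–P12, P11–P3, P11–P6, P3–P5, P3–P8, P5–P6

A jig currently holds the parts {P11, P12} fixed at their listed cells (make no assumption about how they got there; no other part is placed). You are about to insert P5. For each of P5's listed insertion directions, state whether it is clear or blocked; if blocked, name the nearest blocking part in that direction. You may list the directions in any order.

+z: ray from P5(0, -1, 0) has no placed part ⇒ clear

+z: clear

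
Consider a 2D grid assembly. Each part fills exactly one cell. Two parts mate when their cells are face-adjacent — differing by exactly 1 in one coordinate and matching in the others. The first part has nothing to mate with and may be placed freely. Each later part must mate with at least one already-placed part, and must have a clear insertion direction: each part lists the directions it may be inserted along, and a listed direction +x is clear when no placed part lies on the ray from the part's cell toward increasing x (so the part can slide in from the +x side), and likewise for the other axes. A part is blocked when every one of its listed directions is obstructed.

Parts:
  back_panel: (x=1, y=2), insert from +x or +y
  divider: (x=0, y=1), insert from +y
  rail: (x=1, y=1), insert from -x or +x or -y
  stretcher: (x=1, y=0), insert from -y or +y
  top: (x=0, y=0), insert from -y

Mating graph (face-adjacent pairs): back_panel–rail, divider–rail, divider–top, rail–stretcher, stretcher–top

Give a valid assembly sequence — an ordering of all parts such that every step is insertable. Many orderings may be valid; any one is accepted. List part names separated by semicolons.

1. stretcher@(1, 0) [-y clear] — {stretcher}
2. top@(0, 0) [-y clear] — {stretcher, top}
3. divider@(0, 1) [+y clear] — {divider, stretcher, top}
4. rail@(1, 1) [+x clear] — {divider, rail, stretcher, top}
5. back_panel@(1, 2) [+x clear] — {back_panel, divider, rail, stretcher, top}

stretcher; top; divider; rail; back_panel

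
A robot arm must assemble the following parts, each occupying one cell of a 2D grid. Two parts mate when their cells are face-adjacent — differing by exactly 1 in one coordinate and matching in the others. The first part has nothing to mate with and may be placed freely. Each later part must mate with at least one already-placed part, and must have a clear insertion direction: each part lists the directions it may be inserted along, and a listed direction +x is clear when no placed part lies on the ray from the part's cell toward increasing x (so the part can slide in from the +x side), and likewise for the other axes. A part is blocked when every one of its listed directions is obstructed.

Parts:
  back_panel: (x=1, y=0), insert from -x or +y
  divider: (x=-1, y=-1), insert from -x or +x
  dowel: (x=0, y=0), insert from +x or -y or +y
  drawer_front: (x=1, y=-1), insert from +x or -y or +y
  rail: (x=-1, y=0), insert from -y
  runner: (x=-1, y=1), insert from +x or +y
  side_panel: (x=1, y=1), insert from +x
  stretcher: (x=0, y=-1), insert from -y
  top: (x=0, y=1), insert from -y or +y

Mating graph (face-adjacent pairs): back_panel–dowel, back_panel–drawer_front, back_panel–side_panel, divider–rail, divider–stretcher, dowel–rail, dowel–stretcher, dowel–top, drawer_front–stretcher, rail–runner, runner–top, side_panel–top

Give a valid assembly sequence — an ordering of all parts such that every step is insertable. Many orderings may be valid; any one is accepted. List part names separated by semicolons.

side_panel; back_panel; drawer_front; stretcher; dowel; top; runner; rail; divider

1. side_panel@(1, 1) [+x clear] — {side_panel}
2. back_panel@(1, 0) [-x clear] — {back_panel, side_panel}
3. drawer_front@(1, -1) [+x clear] — {back_panel, drawer_front, side_panel}
4. stretcher@(0, -1) [-y clear] — {back_panel, drawer_front, side_panel, stretcher}
5. dowel@(0, 0) [+y clear] — {back_panel, dowel, drawer_front, side_panel, stretcher}
6. top@(0, 1) [+y clear] — {back_panel, dowel, drawer_front, side_panel, stretcher, top}
7. runner@(-1, 1) [+y clear] — {back_panel, dowel, drawer_front, runner, side_panel, stretcher, top}
8. rail@(-1, 0) [-y clear] — {back_panel, dowel, drawer_front, rail, runner, side_panel, stretcher, top}
9. divider@(-1, -1) [-x clear] — {back_panel, divider, dowel, drawer_front, rail, runner, side_panel, stretcher, top}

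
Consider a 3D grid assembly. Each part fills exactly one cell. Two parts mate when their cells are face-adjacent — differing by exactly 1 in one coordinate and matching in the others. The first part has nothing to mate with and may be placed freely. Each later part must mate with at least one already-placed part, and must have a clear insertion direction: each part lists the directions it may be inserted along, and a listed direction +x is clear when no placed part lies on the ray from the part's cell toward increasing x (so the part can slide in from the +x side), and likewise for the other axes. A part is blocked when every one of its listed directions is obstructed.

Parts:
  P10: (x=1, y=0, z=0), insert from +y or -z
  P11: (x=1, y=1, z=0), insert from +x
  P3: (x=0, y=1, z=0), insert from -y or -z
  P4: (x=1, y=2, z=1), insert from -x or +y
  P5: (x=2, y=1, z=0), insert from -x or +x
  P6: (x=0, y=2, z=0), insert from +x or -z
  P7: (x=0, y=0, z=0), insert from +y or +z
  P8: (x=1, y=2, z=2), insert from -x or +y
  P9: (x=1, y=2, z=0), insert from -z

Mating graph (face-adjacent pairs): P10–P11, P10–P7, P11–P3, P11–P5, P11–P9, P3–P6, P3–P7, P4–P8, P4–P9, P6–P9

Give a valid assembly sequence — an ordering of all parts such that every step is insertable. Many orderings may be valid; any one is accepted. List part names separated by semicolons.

P10; P11; P7; P3; P9; P4; P8; P6; P5

1. P10@(1, 0, 0) [+y clear] — {P10}
2. P11@(1, 1, 0) [+x clear] — {P10, P11}
3. P7@(0, 0, 0) [+y clear] — {P10, P11, P7}
4. P3@(0, 1, 0) [-z clear] — {P10, P11, P3, P7}
5. P9@(1, 2, 0) [-z clear] — {P10, P11, P3, P7, P9}
6. P4@(1, 2, 1) [-x clear] — {P10, P11, P3, P4, P7, P9}
7. P8@(1, 2, 2) [-x clear] — {P10, P11, P3, P4, P7, P8, P9}
8. P6@(0, 2, 0) [-z clear] — {P10, P11, P3, P4, P6, P7, P8, P9}
9. P5@(2, 1, 0) [+x clear] — {P10, P11, P3, P4, P5, P6, P7, P8, P9}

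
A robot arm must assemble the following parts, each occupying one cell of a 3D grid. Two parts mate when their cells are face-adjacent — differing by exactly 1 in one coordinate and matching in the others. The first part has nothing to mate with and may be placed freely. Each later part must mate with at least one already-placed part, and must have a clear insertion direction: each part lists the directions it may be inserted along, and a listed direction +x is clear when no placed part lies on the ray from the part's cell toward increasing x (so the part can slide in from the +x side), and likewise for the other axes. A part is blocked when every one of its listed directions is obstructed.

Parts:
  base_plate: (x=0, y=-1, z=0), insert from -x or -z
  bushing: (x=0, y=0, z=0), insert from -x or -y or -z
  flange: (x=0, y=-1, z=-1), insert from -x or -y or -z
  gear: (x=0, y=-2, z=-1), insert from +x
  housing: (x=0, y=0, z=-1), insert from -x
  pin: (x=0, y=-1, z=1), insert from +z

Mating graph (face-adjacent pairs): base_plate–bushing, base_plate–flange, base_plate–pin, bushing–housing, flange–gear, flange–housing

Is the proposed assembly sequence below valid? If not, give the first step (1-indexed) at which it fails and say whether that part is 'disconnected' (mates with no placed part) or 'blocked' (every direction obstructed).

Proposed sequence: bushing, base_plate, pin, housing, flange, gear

1. bushing@(0, 0, 0) [-x clear] — {bushing}
2. base_plate@(0, -1, 0) [-x clear] — {base_plate, bushing}
3. pin@(0, -1, 1) [+z clear] — {base_plate, bushing, pin}
4. housing@(0, 0, -1) [-x clear] — {base_plate, bushing, housing, pin}
5. flange@(0, -1, -1) [-x clear] — {base_plate, bushing, flange, housing, pin}
6. gear@(0, -2, -1) [+x clear] — {base_plate, bushing, flange, gear, housing, pin}

Valid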